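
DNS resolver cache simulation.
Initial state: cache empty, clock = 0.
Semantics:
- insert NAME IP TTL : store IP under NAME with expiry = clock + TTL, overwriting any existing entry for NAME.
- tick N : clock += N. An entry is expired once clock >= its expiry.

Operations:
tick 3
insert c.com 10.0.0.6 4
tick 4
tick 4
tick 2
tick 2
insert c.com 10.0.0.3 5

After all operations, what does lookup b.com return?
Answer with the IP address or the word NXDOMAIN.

Op 1: tick 3 -> clock=3.
Op 2: insert c.com -> 10.0.0.6 (expiry=3+4=7). clock=3
Op 3: tick 4 -> clock=7. purged={c.com}
Op 4: tick 4 -> clock=11.
Op 5: tick 2 -> clock=13.
Op 6: tick 2 -> clock=15.
Op 7: insert c.com -> 10.0.0.3 (expiry=15+5=20). clock=15
lookup b.com: not in cache (expired or never inserted)

Answer: NXDOMAIN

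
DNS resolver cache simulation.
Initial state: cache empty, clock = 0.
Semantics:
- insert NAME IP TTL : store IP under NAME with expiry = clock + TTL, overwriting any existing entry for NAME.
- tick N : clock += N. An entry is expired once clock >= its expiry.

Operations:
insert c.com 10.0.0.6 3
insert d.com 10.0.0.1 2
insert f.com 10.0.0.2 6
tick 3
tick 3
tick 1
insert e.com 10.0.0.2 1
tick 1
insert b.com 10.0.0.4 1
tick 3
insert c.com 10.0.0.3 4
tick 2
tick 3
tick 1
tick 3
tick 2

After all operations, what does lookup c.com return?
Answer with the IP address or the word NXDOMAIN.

Op 1: insert c.com -> 10.0.0.6 (expiry=0+3=3). clock=0
Op 2: insert d.com -> 10.0.0.1 (expiry=0+2=2). clock=0
Op 3: insert f.com -> 10.0.0.2 (expiry=0+6=6). clock=0
Op 4: tick 3 -> clock=3. purged={c.com,d.com}
Op 5: tick 3 -> clock=6. purged={f.com}
Op 6: tick 1 -> clock=7.
Op 7: insert e.com -> 10.0.0.2 (expiry=7+1=8). clock=7
Op 8: tick 1 -> clock=8. purged={e.com}
Op 9: insert b.com -> 10.0.0.4 (expiry=8+1=9). clock=8
Op 10: tick 3 -> clock=11. purged={b.com}
Op 11: insert c.com -> 10.0.0.3 (expiry=11+4=15). clock=11
Op 12: tick 2 -> clock=13.
Op 13: tick 3 -> clock=16. purged={c.com}
Op 14: tick 1 -> clock=17.
Op 15: tick 3 -> clock=20.
Op 16: tick 2 -> clock=22.
lookup c.com: not in cache (expired or never inserted)

Answer: NXDOMAIN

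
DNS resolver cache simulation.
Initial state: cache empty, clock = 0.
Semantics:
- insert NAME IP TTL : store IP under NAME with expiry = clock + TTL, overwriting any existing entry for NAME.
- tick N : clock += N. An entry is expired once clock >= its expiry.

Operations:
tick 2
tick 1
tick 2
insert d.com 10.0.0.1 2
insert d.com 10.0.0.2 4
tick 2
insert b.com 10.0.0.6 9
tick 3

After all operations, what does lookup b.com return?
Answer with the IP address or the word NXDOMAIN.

Answer: 10.0.0.6

Derivation:
Op 1: tick 2 -> clock=2.
Op 2: tick 1 -> clock=3.
Op 3: tick 2 -> clock=5.
Op 4: insert d.com -> 10.0.0.1 (expiry=5+2=7). clock=5
Op 5: insert d.com -> 10.0.0.2 (expiry=5+4=9). clock=5
Op 6: tick 2 -> clock=7.
Op 7: insert b.com -> 10.0.0.6 (expiry=7+9=16). clock=7
Op 8: tick 3 -> clock=10. purged={d.com}
lookup b.com: present, ip=10.0.0.6 expiry=16 > clock=10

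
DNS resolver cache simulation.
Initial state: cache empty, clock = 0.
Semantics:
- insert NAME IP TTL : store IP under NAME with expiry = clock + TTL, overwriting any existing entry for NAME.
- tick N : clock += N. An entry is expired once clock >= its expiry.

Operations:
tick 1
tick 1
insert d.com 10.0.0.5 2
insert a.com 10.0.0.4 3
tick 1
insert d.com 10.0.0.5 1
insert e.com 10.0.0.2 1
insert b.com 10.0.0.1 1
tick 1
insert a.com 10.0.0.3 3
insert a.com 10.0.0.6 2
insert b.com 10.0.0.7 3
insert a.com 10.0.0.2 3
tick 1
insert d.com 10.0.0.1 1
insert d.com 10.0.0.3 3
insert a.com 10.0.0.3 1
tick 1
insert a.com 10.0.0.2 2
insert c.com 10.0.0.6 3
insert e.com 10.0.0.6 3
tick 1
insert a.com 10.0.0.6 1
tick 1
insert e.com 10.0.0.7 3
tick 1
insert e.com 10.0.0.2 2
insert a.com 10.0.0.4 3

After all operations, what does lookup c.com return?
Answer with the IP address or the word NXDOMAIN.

Op 1: tick 1 -> clock=1.
Op 2: tick 1 -> clock=2.
Op 3: insert d.com -> 10.0.0.5 (expiry=2+2=4). clock=2
Op 4: insert a.com -> 10.0.0.4 (expiry=2+3=5). clock=2
Op 5: tick 1 -> clock=3.
Op 6: insert d.com -> 10.0.0.5 (expiry=3+1=4). clock=3
Op 7: insert e.com -> 10.0.0.2 (expiry=3+1=4). clock=3
Op 8: insert b.com -> 10.0.0.1 (expiry=3+1=4). clock=3
Op 9: tick 1 -> clock=4. purged={b.com,d.com,e.com}
Op 10: insert a.com -> 10.0.0.3 (expiry=4+3=7). clock=4
Op 11: insert a.com -> 10.0.0.6 (expiry=4+2=6). clock=4
Op 12: insert b.com -> 10.0.0.7 (expiry=4+3=7). clock=4
Op 13: insert a.com -> 10.0.0.2 (expiry=4+3=7). clock=4
Op 14: tick 1 -> clock=5.
Op 15: insert d.com -> 10.0.0.1 (expiry=5+1=6). clock=5
Op 16: insert d.com -> 10.0.0.3 (expiry=5+3=8). clock=5
Op 17: insert a.com -> 10.0.0.3 (expiry=5+1=6). clock=5
Op 18: tick 1 -> clock=6. purged={a.com}
Op 19: insert a.com -> 10.0.0.2 (expiry=6+2=8). clock=6
Op 20: insert c.com -> 10.0.0.6 (expiry=6+3=9). clock=6
Op 21: insert e.com -> 10.0.0.6 (expiry=6+3=9). clock=6
Op 22: tick 1 -> clock=7. purged={b.com}
Op 23: insert a.com -> 10.0.0.6 (expiry=7+1=8). clock=7
Op 24: tick 1 -> clock=8. purged={a.com,d.com}
Op 25: insert e.com -> 10.0.0.7 (expiry=8+3=11). clock=8
Op 26: tick 1 -> clock=9. purged={c.com}
Op 27: insert e.com -> 10.0.0.2 (expiry=9+2=11). clock=9
Op 28: insert a.com -> 10.0.0.4 (expiry=9+3=12). clock=9
lookup c.com: not in cache (expired or never inserted)

Answer: NXDOMAIN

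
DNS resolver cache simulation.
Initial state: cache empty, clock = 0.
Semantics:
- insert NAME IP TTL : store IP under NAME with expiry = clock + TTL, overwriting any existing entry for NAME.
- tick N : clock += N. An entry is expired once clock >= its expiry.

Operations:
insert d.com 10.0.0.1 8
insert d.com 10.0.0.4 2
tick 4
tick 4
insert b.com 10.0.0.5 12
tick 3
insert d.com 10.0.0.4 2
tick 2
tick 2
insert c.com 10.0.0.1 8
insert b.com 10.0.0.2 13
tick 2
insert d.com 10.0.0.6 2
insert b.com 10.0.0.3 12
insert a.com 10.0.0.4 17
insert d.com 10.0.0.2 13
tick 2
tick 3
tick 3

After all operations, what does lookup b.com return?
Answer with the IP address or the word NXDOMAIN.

Answer: 10.0.0.3

Derivation:
Op 1: insert d.com -> 10.0.0.1 (expiry=0+8=8). clock=0
Op 2: insert d.com -> 10.0.0.4 (expiry=0+2=2). clock=0
Op 3: tick 4 -> clock=4. purged={d.com}
Op 4: tick 4 -> clock=8.
Op 5: insert b.com -> 10.0.0.5 (expiry=8+12=20). clock=8
Op 6: tick 3 -> clock=11.
Op 7: insert d.com -> 10.0.0.4 (expiry=11+2=13). clock=11
Op 8: tick 2 -> clock=13. purged={d.com}
Op 9: tick 2 -> clock=15.
Op 10: insert c.com -> 10.0.0.1 (expiry=15+8=23). clock=15
Op 11: insert b.com -> 10.0.0.2 (expiry=15+13=28). clock=15
Op 12: tick 2 -> clock=17.
Op 13: insert d.com -> 10.0.0.6 (expiry=17+2=19). clock=17
Op 14: insert b.com -> 10.0.0.3 (expiry=17+12=29). clock=17
Op 15: insert a.com -> 10.0.0.4 (expiry=17+17=34). clock=17
Op 16: insert d.com -> 10.0.0.2 (expiry=17+13=30). clock=17
Op 17: tick 2 -> clock=19.
Op 18: tick 3 -> clock=22.
Op 19: tick 3 -> clock=25. purged={c.com}
lookup b.com: present, ip=10.0.0.3 expiry=29 > clock=25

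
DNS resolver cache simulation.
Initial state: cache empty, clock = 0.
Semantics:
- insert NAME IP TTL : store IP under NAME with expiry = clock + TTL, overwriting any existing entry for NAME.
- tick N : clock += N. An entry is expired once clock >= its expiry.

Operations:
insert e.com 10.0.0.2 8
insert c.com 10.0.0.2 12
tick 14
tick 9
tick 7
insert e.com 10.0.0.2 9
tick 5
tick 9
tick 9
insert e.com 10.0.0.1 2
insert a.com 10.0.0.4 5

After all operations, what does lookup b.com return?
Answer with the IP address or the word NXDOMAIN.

Answer: NXDOMAIN

Derivation:
Op 1: insert e.com -> 10.0.0.2 (expiry=0+8=8). clock=0
Op 2: insert c.com -> 10.0.0.2 (expiry=0+12=12). clock=0
Op 3: tick 14 -> clock=14. purged={c.com,e.com}
Op 4: tick 9 -> clock=23.
Op 5: tick 7 -> clock=30.
Op 6: insert e.com -> 10.0.0.2 (expiry=30+9=39). clock=30
Op 7: tick 5 -> clock=35.
Op 8: tick 9 -> clock=44. purged={e.com}
Op 9: tick 9 -> clock=53.
Op 10: insert e.com -> 10.0.0.1 (expiry=53+2=55). clock=53
Op 11: insert a.com -> 10.0.0.4 (expiry=53+5=58). clock=53
lookup b.com: not in cache (expired or never inserted)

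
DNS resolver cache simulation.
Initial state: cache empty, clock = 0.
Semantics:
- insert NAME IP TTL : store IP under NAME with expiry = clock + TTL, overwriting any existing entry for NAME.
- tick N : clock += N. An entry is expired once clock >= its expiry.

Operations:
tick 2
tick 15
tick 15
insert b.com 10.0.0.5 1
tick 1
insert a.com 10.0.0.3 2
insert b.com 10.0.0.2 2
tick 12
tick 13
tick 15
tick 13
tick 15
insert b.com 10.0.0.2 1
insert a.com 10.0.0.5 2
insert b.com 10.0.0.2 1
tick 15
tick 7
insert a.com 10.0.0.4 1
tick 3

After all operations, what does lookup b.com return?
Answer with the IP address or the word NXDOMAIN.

Answer: NXDOMAIN

Derivation:
Op 1: tick 2 -> clock=2.
Op 2: tick 15 -> clock=17.
Op 3: tick 15 -> clock=32.
Op 4: insert b.com -> 10.0.0.5 (expiry=32+1=33). clock=32
Op 5: tick 1 -> clock=33. purged={b.com}
Op 6: insert a.com -> 10.0.0.3 (expiry=33+2=35). clock=33
Op 7: insert b.com -> 10.0.0.2 (expiry=33+2=35). clock=33
Op 8: tick 12 -> clock=45. purged={a.com,b.com}
Op 9: tick 13 -> clock=58.
Op 10: tick 15 -> clock=73.
Op 11: tick 13 -> clock=86.
Op 12: tick 15 -> clock=101.
Op 13: insert b.com -> 10.0.0.2 (expiry=101+1=102). clock=101
Op 14: insert a.com -> 10.0.0.5 (expiry=101+2=103). clock=101
Op 15: insert b.com -> 10.0.0.2 (expiry=101+1=102). clock=101
Op 16: tick 15 -> clock=116. purged={a.com,b.com}
Op 17: tick 7 -> clock=123.
Op 18: insert a.com -> 10.0.0.4 (expiry=123+1=124). clock=123
Op 19: tick 3 -> clock=126. purged={a.com}
lookup b.com: not in cache (expired or never inserted)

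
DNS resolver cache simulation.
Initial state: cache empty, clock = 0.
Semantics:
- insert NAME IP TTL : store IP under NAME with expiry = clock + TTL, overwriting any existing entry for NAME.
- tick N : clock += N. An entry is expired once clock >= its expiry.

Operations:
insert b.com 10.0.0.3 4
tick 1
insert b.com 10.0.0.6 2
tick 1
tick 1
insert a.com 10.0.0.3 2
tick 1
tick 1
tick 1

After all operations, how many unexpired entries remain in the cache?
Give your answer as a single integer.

Op 1: insert b.com -> 10.0.0.3 (expiry=0+4=4). clock=0
Op 2: tick 1 -> clock=1.
Op 3: insert b.com -> 10.0.0.6 (expiry=1+2=3). clock=1
Op 4: tick 1 -> clock=2.
Op 5: tick 1 -> clock=3. purged={b.com}
Op 6: insert a.com -> 10.0.0.3 (expiry=3+2=5). clock=3
Op 7: tick 1 -> clock=4.
Op 8: tick 1 -> clock=5. purged={a.com}
Op 9: tick 1 -> clock=6.
Final cache (unexpired): {} -> size=0

Answer: 0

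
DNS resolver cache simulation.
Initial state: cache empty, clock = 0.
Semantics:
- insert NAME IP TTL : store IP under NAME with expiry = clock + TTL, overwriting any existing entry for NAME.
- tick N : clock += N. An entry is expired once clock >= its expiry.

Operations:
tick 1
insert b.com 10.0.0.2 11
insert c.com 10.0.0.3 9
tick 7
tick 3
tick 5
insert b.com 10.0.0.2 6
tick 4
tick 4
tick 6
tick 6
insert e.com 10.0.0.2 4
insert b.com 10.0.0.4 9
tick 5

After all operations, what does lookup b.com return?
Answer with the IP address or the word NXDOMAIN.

Answer: 10.0.0.4

Derivation:
Op 1: tick 1 -> clock=1.
Op 2: insert b.com -> 10.0.0.2 (expiry=1+11=12). clock=1
Op 3: insert c.com -> 10.0.0.3 (expiry=1+9=10). clock=1
Op 4: tick 7 -> clock=8.
Op 5: tick 3 -> clock=11. purged={c.com}
Op 6: tick 5 -> clock=16. purged={b.com}
Op 7: insert b.com -> 10.0.0.2 (expiry=16+6=22). clock=16
Op 8: tick 4 -> clock=20.
Op 9: tick 4 -> clock=24. purged={b.com}
Op 10: tick 6 -> clock=30.
Op 11: tick 6 -> clock=36.
Op 12: insert e.com -> 10.0.0.2 (expiry=36+4=40). clock=36
Op 13: insert b.com -> 10.0.0.4 (expiry=36+9=45). clock=36
Op 14: tick 5 -> clock=41. purged={e.com}
lookup b.com: present, ip=10.0.0.4 expiry=45 > clock=41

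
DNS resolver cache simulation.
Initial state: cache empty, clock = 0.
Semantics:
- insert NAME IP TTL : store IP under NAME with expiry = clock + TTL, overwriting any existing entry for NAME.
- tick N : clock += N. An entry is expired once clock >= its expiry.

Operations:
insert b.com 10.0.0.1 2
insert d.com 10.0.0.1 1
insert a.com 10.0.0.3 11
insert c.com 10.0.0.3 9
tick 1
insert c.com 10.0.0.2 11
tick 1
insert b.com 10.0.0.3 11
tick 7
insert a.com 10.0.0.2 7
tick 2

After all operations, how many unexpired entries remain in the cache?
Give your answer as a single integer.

Answer: 3

Derivation:
Op 1: insert b.com -> 10.0.0.1 (expiry=0+2=2). clock=0
Op 2: insert d.com -> 10.0.0.1 (expiry=0+1=1). clock=0
Op 3: insert a.com -> 10.0.0.3 (expiry=0+11=11). clock=0
Op 4: insert c.com -> 10.0.0.3 (expiry=0+9=9). clock=0
Op 5: tick 1 -> clock=1. purged={d.com}
Op 6: insert c.com -> 10.0.0.2 (expiry=1+11=12). clock=1
Op 7: tick 1 -> clock=2. purged={b.com}
Op 8: insert b.com -> 10.0.0.3 (expiry=2+11=13). clock=2
Op 9: tick 7 -> clock=9.
Op 10: insert a.com -> 10.0.0.2 (expiry=9+7=16). clock=9
Op 11: tick 2 -> clock=11.
Final cache (unexpired): {a.com,b.com,c.com} -> size=3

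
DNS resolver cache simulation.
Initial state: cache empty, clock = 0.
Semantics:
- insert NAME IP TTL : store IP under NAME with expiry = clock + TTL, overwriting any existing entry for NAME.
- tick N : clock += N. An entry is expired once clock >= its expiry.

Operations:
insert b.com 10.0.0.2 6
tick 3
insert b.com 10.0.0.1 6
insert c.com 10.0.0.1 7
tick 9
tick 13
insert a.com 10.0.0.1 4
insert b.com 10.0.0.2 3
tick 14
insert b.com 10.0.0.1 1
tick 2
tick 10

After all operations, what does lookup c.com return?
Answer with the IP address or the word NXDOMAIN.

Answer: NXDOMAIN

Derivation:
Op 1: insert b.com -> 10.0.0.2 (expiry=0+6=6). clock=0
Op 2: tick 3 -> clock=3.
Op 3: insert b.com -> 10.0.0.1 (expiry=3+6=9). clock=3
Op 4: insert c.com -> 10.0.0.1 (expiry=3+7=10). clock=3
Op 5: tick 9 -> clock=12. purged={b.com,c.com}
Op 6: tick 13 -> clock=25.
Op 7: insert a.com -> 10.0.0.1 (expiry=25+4=29). clock=25
Op 8: insert b.com -> 10.0.0.2 (expiry=25+3=28). clock=25
Op 9: tick 14 -> clock=39. purged={a.com,b.com}
Op 10: insert b.com -> 10.0.0.1 (expiry=39+1=40). clock=39
Op 11: tick 2 -> clock=41. purged={b.com}
Op 12: tick 10 -> clock=51.
lookup c.com: not in cache (expired or never inserted)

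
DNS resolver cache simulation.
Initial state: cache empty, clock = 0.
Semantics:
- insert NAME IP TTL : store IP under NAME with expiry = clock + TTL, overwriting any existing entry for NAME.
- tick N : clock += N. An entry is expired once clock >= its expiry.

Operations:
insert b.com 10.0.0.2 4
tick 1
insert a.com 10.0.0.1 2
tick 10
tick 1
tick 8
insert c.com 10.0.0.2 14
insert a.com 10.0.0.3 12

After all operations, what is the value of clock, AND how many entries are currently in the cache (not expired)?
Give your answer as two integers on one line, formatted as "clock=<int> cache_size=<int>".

Op 1: insert b.com -> 10.0.0.2 (expiry=0+4=4). clock=0
Op 2: tick 1 -> clock=1.
Op 3: insert a.com -> 10.0.0.1 (expiry=1+2=3). clock=1
Op 4: tick 10 -> clock=11. purged={a.com,b.com}
Op 5: tick 1 -> clock=12.
Op 6: tick 8 -> clock=20.
Op 7: insert c.com -> 10.0.0.2 (expiry=20+14=34). clock=20
Op 8: insert a.com -> 10.0.0.3 (expiry=20+12=32). clock=20
Final clock = 20
Final cache (unexpired): {a.com,c.com} -> size=2

Answer: clock=20 cache_size=2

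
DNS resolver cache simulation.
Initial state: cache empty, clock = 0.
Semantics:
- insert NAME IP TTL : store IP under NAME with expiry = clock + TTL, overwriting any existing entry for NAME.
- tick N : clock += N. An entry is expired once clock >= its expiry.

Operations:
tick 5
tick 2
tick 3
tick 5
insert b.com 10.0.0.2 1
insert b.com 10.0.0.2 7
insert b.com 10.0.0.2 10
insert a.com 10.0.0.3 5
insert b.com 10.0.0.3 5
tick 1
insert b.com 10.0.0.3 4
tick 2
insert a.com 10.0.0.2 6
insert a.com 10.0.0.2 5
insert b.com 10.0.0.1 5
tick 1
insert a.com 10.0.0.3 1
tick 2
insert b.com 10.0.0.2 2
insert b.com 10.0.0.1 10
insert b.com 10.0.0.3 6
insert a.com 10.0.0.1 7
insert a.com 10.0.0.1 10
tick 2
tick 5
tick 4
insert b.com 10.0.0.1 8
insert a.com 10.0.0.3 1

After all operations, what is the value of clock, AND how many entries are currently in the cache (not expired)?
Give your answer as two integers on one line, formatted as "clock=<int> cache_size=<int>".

Answer: clock=32 cache_size=2

Derivation:
Op 1: tick 5 -> clock=5.
Op 2: tick 2 -> clock=7.
Op 3: tick 3 -> clock=10.
Op 4: tick 5 -> clock=15.
Op 5: insert b.com -> 10.0.0.2 (expiry=15+1=16). clock=15
Op 6: insert b.com -> 10.0.0.2 (expiry=15+7=22). clock=15
Op 7: insert b.com -> 10.0.0.2 (expiry=15+10=25). clock=15
Op 8: insert a.com -> 10.0.0.3 (expiry=15+5=20). clock=15
Op 9: insert b.com -> 10.0.0.3 (expiry=15+5=20). clock=15
Op 10: tick 1 -> clock=16.
Op 11: insert b.com -> 10.0.0.3 (expiry=16+4=20). clock=16
Op 12: tick 2 -> clock=18.
Op 13: insert a.com -> 10.0.0.2 (expiry=18+6=24). clock=18
Op 14: insert a.com -> 10.0.0.2 (expiry=18+5=23). clock=18
Op 15: insert b.com -> 10.0.0.1 (expiry=18+5=23). clock=18
Op 16: tick 1 -> clock=19.
Op 17: insert a.com -> 10.0.0.3 (expiry=19+1=20). clock=19
Op 18: tick 2 -> clock=21. purged={a.com}
Op 19: insert b.com -> 10.0.0.2 (expiry=21+2=23). clock=21
Op 20: insert b.com -> 10.0.0.1 (expiry=21+10=31). clock=21
Op 21: insert b.com -> 10.0.0.3 (expiry=21+6=27). clock=21
Op 22: insert a.com -> 10.0.0.1 (expiry=21+7=28). clock=21
Op 23: insert a.com -> 10.0.0.1 (expiry=21+10=31). clock=21
Op 24: tick 2 -> clock=23.
Op 25: tick 5 -> clock=28. purged={b.com}
Op 26: tick 4 -> clock=32. purged={a.com}
Op 27: insert b.com -> 10.0.0.1 (expiry=32+8=40). clock=32
Op 28: insert a.com -> 10.0.0.3 (expiry=32+1=33). clock=32
Final clock = 32
Final cache (unexpired): {a.com,b.com} -> size=2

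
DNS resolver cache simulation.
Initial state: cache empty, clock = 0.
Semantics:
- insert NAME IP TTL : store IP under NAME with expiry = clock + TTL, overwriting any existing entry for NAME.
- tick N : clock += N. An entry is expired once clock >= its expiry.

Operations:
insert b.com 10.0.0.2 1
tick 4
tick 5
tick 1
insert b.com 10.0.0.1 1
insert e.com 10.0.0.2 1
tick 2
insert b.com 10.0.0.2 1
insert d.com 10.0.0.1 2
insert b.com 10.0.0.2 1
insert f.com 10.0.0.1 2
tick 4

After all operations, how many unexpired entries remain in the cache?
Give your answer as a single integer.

Op 1: insert b.com -> 10.0.0.2 (expiry=0+1=1). clock=0
Op 2: tick 4 -> clock=4. purged={b.com}
Op 3: tick 5 -> clock=9.
Op 4: tick 1 -> clock=10.
Op 5: insert b.com -> 10.0.0.1 (expiry=10+1=11). clock=10
Op 6: insert e.com -> 10.0.0.2 (expiry=10+1=11). clock=10
Op 7: tick 2 -> clock=12. purged={b.com,e.com}
Op 8: insert b.com -> 10.0.0.2 (expiry=12+1=13). clock=12
Op 9: insert d.com -> 10.0.0.1 (expiry=12+2=14). clock=12
Op 10: insert b.com -> 10.0.0.2 (expiry=12+1=13). clock=12
Op 11: insert f.com -> 10.0.0.1 (expiry=12+2=14). clock=12
Op 12: tick 4 -> clock=16. purged={b.com,d.com,f.com}
Final cache (unexpired): {} -> size=0

Answer: 0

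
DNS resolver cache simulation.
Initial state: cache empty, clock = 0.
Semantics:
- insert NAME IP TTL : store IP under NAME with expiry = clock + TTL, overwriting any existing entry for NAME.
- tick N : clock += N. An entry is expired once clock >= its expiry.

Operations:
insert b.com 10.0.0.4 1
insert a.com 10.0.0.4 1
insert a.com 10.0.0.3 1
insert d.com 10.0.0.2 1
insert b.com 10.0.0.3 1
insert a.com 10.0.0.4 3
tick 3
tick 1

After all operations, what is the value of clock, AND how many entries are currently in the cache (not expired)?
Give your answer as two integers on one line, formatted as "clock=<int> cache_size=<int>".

Op 1: insert b.com -> 10.0.0.4 (expiry=0+1=1). clock=0
Op 2: insert a.com -> 10.0.0.4 (expiry=0+1=1). clock=0
Op 3: insert a.com -> 10.0.0.3 (expiry=0+1=1). clock=0
Op 4: insert d.com -> 10.0.0.2 (expiry=0+1=1). clock=0
Op 5: insert b.com -> 10.0.0.3 (expiry=0+1=1). clock=0
Op 6: insert a.com -> 10.0.0.4 (expiry=0+3=3). clock=0
Op 7: tick 3 -> clock=3. purged={a.com,b.com,d.com}
Op 8: tick 1 -> clock=4.
Final clock = 4
Final cache (unexpired): {} -> size=0

Answer: clock=4 cache_size=0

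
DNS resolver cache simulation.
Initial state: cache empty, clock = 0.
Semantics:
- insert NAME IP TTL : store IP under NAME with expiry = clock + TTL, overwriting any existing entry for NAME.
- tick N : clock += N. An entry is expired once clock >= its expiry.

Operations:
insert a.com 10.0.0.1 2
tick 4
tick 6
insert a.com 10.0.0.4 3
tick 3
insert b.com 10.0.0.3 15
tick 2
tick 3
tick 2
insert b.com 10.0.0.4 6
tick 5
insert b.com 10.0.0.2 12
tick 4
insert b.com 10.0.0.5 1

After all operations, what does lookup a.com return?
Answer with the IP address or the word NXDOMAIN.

Answer: NXDOMAIN

Derivation:
Op 1: insert a.com -> 10.0.0.1 (expiry=0+2=2). clock=0
Op 2: tick 4 -> clock=4. purged={a.com}
Op 3: tick 6 -> clock=10.
Op 4: insert a.com -> 10.0.0.4 (expiry=10+3=13). clock=10
Op 5: tick 3 -> clock=13. purged={a.com}
Op 6: insert b.com -> 10.0.0.3 (expiry=13+15=28). clock=13
Op 7: tick 2 -> clock=15.
Op 8: tick 3 -> clock=18.
Op 9: tick 2 -> clock=20.
Op 10: insert b.com -> 10.0.0.4 (expiry=20+6=26). clock=20
Op 11: tick 5 -> clock=25.
Op 12: insert b.com -> 10.0.0.2 (expiry=25+12=37). clock=25
Op 13: tick 4 -> clock=29.
Op 14: insert b.com -> 10.0.0.5 (expiry=29+1=30). clock=29
lookup a.com: not in cache (expired or never inserted)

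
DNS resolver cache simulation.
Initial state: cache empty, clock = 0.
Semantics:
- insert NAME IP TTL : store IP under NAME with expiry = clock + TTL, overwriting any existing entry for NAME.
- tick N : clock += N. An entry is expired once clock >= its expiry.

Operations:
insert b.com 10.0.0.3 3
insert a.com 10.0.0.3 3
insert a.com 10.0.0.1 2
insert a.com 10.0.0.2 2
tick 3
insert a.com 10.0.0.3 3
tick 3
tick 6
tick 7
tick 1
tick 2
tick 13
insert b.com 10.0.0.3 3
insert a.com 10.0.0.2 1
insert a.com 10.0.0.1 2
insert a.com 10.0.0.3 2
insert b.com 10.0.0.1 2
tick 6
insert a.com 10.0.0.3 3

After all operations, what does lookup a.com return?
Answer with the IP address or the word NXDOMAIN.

Op 1: insert b.com -> 10.0.0.3 (expiry=0+3=3). clock=0
Op 2: insert a.com -> 10.0.0.3 (expiry=0+3=3). clock=0
Op 3: insert a.com -> 10.0.0.1 (expiry=0+2=2). clock=0
Op 4: insert a.com -> 10.0.0.2 (expiry=0+2=2). clock=0
Op 5: tick 3 -> clock=3. purged={a.com,b.com}
Op 6: insert a.com -> 10.0.0.3 (expiry=3+3=6). clock=3
Op 7: tick 3 -> clock=6. purged={a.com}
Op 8: tick 6 -> clock=12.
Op 9: tick 7 -> clock=19.
Op 10: tick 1 -> clock=20.
Op 11: tick 2 -> clock=22.
Op 12: tick 13 -> clock=35.
Op 13: insert b.com -> 10.0.0.3 (expiry=35+3=38). clock=35
Op 14: insert a.com -> 10.0.0.2 (expiry=35+1=36). clock=35
Op 15: insert a.com -> 10.0.0.1 (expiry=35+2=37). clock=35
Op 16: insert a.com -> 10.0.0.3 (expiry=35+2=37). clock=35
Op 17: insert b.com -> 10.0.0.1 (expiry=35+2=37). clock=35
Op 18: tick 6 -> clock=41. purged={a.com,b.com}
Op 19: insert a.com -> 10.0.0.3 (expiry=41+3=44). clock=41
lookup a.com: present, ip=10.0.0.3 expiry=44 > clock=41

Answer: 10.0.0.3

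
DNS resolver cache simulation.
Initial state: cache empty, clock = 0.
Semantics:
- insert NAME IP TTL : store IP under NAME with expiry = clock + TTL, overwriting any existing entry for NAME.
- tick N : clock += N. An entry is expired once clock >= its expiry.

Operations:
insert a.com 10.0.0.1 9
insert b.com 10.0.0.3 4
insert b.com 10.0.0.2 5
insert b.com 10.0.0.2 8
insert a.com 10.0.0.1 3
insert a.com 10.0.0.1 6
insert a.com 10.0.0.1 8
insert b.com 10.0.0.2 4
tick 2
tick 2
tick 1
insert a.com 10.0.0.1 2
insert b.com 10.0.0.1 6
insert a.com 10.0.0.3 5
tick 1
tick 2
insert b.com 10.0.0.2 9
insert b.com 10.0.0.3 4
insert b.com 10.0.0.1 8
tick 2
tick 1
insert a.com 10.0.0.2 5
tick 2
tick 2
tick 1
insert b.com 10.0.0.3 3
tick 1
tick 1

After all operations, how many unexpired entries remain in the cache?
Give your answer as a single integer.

Answer: 1

Derivation:
Op 1: insert a.com -> 10.0.0.1 (expiry=0+9=9). clock=0
Op 2: insert b.com -> 10.0.0.3 (expiry=0+4=4). clock=0
Op 3: insert b.com -> 10.0.0.2 (expiry=0+5=5). clock=0
Op 4: insert b.com -> 10.0.0.2 (expiry=0+8=8). clock=0
Op 5: insert a.com -> 10.0.0.1 (expiry=0+3=3). clock=0
Op 6: insert a.com -> 10.0.0.1 (expiry=0+6=6). clock=0
Op 7: insert a.com -> 10.0.0.1 (expiry=0+8=8). clock=0
Op 8: insert b.com -> 10.0.0.2 (expiry=0+4=4). clock=0
Op 9: tick 2 -> clock=2.
Op 10: tick 2 -> clock=4. purged={b.com}
Op 11: tick 1 -> clock=5.
Op 12: insert a.com -> 10.0.0.1 (expiry=5+2=7). clock=5
Op 13: insert b.com -> 10.0.0.1 (expiry=5+6=11). clock=5
Op 14: insert a.com -> 10.0.0.3 (expiry=5+5=10). clock=5
Op 15: tick 1 -> clock=6.
Op 16: tick 2 -> clock=8.
Op 17: insert b.com -> 10.0.0.2 (expiry=8+9=17). clock=8
Op 18: insert b.com -> 10.0.0.3 (expiry=8+4=12). clock=8
Op 19: insert b.com -> 10.0.0.1 (expiry=8+8=16). clock=8
Op 20: tick 2 -> clock=10. purged={a.com}
Op 21: tick 1 -> clock=11.
Op 22: insert a.com -> 10.0.0.2 (expiry=11+5=16). clock=11
Op 23: tick 2 -> clock=13.
Op 24: tick 2 -> clock=15.
Op 25: tick 1 -> clock=16. purged={a.com,b.com}
Op 26: insert b.com -> 10.0.0.3 (expiry=16+3=19). clock=16
Op 27: tick 1 -> clock=17.
Op 28: tick 1 -> clock=18.
Final cache (unexpired): {b.com} -> size=1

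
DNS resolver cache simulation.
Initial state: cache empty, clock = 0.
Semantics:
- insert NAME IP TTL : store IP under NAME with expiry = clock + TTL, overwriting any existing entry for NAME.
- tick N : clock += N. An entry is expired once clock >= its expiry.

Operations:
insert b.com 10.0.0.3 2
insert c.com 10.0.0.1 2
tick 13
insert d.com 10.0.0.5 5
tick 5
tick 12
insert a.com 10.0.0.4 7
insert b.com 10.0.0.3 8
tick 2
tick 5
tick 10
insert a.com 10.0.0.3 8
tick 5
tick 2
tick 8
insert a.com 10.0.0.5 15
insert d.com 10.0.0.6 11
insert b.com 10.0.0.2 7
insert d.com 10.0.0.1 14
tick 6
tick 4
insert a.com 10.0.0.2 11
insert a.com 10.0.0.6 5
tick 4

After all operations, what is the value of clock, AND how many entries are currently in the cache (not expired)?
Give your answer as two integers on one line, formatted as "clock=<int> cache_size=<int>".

Op 1: insert b.com -> 10.0.0.3 (expiry=0+2=2). clock=0
Op 2: insert c.com -> 10.0.0.1 (expiry=0+2=2). clock=0
Op 3: tick 13 -> clock=13. purged={b.com,c.com}
Op 4: insert d.com -> 10.0.0.5 (expiry=13+5=18). clock=13
Op 5: tick 5 -> clock=18. purged={d.com}
Op 6: tick 12 -> clock=30.
Op 7: insert a.com -> 10.0.0.4 (expiry=30+7=37). clock=30
Op 8: insert b.com -> 10.0.0.3 (expiry=30+8=38). clock=30
Op 9: tick 2 -> clock=32.
Op 10: tick 5 -> clock=37. purged={a.com}
Op 11: tick 10 -> clock=47. purged={b.com}
Op 12: insert a.com -> 10.0.0.3 (expiry=47+8=55). clock=47
Op 13: tick 5 -> clock=52.
Op 14: tick 2 -> clock=54.
Op 15: tick 8 -> clock=62. purged={a.com}
Op 16: insert a.com -> 10.0.0.5 (expiry=62+15=77). clock=62
Op 17: insert d.com -> 10.0.0.6 (expiry=62+11=73). clock=62
Op 18: insert b.com -> 10.0.0.2 (expiry=62+7=69). clock=62
Op 19: insert d.com -> 10.0.0.1 (expiry=62+14=76). clock=62
Op 20: tick 6 -> clock=68.
Op 21: tick 4 -> clock=72. purged={b.com}
Op 22: insert a.com -> 10.0.0.2 (expiry=72+11=83). clock=72
Op 23: insert a.com -> 10.0.0.6 (expiry=72+5=77). clock=72
Op 24: tick 4 -> clock=76. purged={d.com}
Final clock = 76
Final cache (unexpired): {a.com} -> size=1

Answer: clock=76 cache_size=1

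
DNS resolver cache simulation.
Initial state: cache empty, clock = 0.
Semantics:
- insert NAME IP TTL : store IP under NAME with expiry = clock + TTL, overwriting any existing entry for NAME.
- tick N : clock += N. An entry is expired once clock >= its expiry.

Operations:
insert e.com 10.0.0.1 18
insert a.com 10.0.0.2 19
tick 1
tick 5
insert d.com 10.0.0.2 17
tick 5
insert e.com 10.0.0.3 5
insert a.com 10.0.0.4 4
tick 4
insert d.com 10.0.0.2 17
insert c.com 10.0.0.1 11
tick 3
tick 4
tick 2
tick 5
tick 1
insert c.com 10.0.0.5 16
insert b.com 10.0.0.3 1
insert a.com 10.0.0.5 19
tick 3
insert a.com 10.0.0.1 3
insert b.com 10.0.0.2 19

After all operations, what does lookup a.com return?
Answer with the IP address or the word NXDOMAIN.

Answer: 10.0.0.1

Derivation:
Op 1: insert e.com -> 10.0.0.1 (expiry=0+18=18). clock=0
Op 2: insert a.com -> 10.0.0.2 (expiry=0+19=19). clock=0
Op 3: tick 1 -> clock=1.
Op 4: tick 5 -> clock=6.
Op 5: insert d.com -> 10.0.0.2 (expiry=6+17=23). clock=6
Op 6: tick 5 -> clock=11.
Op 7: insert e.com -> 10.0.0.3 (expiry=11+5=16). clock=11
Op 8: insert a.com -> 10.0.0.4 (expiry=11+4=15). clock=11
Op 9: tick 4 -> clock=15. purged={a.com}
Op 10: insert d.com -> 10.0.0.2 (expiry=15+17=32). clock=15
Op 11: insert c.com -> 10.0.0.1 (expiry=15+11=26). clock=15
Op 12: tick 3 -> clock=18. purged={e.com}
Op 13: tick 4 -> clock=22.
Op 14: tick 2 -> clock=24.
Op 15: tick 5 -> clock=29. purged={c.com}
Op 16: tick 1 -> clock=30.
Op 17: insert c.com -> 10.0.0.5 (expiry=30+16=46). clock=30
Op 18: insert b.com -> 10.0.0.3 (expiry=30+1=31). clock=30
Op 19: insert a.com -> 10.0.0.5 (expiry=30+19=49). clock=30
Op 20: tick 3 -> clock=33. purged={b.com,d.com}
Op 21: insert a.com -> 10.0.0.1 (expiry=33+3=36). clock=33
Op 22: insert b.com -> 10.0.0.2 (expiry=33+19=52). clock=33
lookup a.com: present, ip=10.0.0.1 expiry=36 > clock=33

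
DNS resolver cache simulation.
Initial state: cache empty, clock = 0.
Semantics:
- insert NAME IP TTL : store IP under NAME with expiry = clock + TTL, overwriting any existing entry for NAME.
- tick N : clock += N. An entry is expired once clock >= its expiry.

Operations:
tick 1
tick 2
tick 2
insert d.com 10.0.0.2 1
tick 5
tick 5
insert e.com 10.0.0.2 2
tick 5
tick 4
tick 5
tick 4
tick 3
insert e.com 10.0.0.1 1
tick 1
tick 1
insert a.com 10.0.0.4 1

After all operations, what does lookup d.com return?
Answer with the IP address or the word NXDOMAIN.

Op 1: tick 1 -> clock=1.
Op 2: tick 2 -> clock=3.
Op 3: tick 2 -> clock=5.
Op 4: insert d.com -> 10.0.0.2 (expiry=5+1=6). clock=5
Op 5: tick 5 -> clock=10. purged={d.com}
Op 6: tick 5 -> clock=15.
Op 7: insert e.com -> 10.0.0.2 (expiry=15+2=17). clock=15
Op 8: tick 5 -> clock=20. purged={e.com}
Op 9: tick 4 -> clock=24.
Op 10: tick 5 -> clock=29.
Op 11: tick 4 -> clock=33.
Op 12: tick 3 -> clock=36.
Op 13: insert e.com -> 10.0.0.1 (expiry=36+1=37). clock=36
Op 14: tick 1 -> clock=37. purged={e.com}
Op 15: tick 1 -> clock=38.
Op 16: insert a.com -> 10.0.0.4 (expiry=38+1=39). clock=38
lookup d.com: not in cache (expired or never inserted)

Answer: NXDOMAIN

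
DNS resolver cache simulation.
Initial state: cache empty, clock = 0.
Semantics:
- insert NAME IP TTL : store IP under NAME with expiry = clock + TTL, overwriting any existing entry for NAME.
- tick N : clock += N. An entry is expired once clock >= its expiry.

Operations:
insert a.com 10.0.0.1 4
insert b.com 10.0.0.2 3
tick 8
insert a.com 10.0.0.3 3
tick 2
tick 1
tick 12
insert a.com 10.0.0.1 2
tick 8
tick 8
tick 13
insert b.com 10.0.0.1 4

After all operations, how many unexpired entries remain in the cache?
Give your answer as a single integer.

Op 1: insert a.com -> 10.0.0.1 (expiry=0+4=4). clock=0
Op 2: insert b.com -> 10.0.0.2 (expiry=0+3=3). clock=0
Op 3: tick 8 -> clock=8. purged={a.com,b.com}
Op 4: insert a.com -> 10.0.0.3 (expiry=8+3=11). clock=8
Op 5: tick 2 -> clock=10.
Op 6: tick 1 -> clock=11. purged={a.com}
Op 7: tick 12 -> clock=23.
Op 8: insert a.com -> 10.0.0.1 (expiry=23+2=25). clock=23
Op 9: tick 8 -> clock=31. purged={a.com}
Op 10: tick 8 -> clock=39.
Op 11: tick 13 -> clock=52.
Op 12: insert b.com -> 10.0.0.1 (expiry=52+4=56). clock=52
Final cache (unexpired): {b.com} -> size=1

Answer: 1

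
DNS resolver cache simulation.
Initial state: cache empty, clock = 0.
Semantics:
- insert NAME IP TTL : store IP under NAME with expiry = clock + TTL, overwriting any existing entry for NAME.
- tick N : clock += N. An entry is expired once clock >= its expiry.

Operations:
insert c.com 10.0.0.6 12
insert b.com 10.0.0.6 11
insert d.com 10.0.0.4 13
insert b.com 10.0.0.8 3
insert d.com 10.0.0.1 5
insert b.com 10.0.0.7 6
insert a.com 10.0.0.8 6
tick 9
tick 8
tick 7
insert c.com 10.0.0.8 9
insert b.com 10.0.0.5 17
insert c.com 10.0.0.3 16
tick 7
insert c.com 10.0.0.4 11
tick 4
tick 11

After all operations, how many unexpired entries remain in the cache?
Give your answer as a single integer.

Answer: 0

Derivation:
Op 1: insert c.com -> 10.0.0.6 (expiry=0+12=12). clock=0
Op 2: insert b.com -> 10.0.0.6 (expiry=0+11=11). clock=0
Op 3: insert d.com -> 10.0.0.4 (expiry=0+13=13). clock=0
Op 4: insert b.com -> 10.0.0.8 (expiry=0+3=3). clock=0
Op 5: insert d.com -> 10.0.0.1 (expiry=0+5=5). clock=0
Op 6: insert b.com -> 10.0.0.7 (expiry=0+6=6). clock=0
Op 7: insert a.com -> 10.0.0.8 (expiry=0+6=6). clock=0
Op 8: tick 9 -> clock=9. purged={a.com,b.com,d.com}
Op 9: tick 8 -> clock=17. purged={c.com}
Op 10: tick 7 -> clock=24.
Op 11: insert c.com -> 10.0.0.8 (expiry=24+9=33). clock=24
Op 12: insert b.com -> 10.0.0.5 (expiry=24+17=41). clock=24
Op 13: insert c.com -> 10.0.0.3 (expiry=24+16=40). clock=24
Op 14: tick 7 -> clock=31.
Op 15: insert c.com -> 10.0.0.4 (expiry=31+11=42). clock=31
Op 16: tick 4 -> clock=35.
Op 17: tick 11 -> clock=46. purged={b.com,c.com}
Final cache (unexpired): {} -> size=0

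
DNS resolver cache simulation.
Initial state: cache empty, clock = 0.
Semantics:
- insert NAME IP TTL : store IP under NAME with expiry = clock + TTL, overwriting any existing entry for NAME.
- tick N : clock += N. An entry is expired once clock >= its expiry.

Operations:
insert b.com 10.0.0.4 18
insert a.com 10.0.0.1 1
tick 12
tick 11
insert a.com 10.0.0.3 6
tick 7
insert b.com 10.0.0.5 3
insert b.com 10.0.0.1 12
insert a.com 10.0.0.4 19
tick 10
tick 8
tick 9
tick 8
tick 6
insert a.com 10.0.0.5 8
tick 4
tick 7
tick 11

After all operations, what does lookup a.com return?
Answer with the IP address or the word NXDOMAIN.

Answer: NXDOMAIN

Derivation:
Op 1: insert b.com -> 10.0.0.4 (expiry=0+18=18). clock=0
Op 2: insert a.com -> 10.0.0.1 (expiry=0+1=1). clock=0
Op 3: tick 12 -> clock=12. purged={a.com}
Op 4: tick 11 -> clock=23. purged={b.com}
Op 5: insert a.com -> 10.0.0.3 (expiry=23+6=29). clock=23
Op 6: tick 7 -> clock=30. purged={a.com}
Op 7: insert b.com -> 10.0.0.5 (expiry=30+3=33). clock=30
Op 8: insert b.com -> 10.0.0.1 (expiry=30+12=42). clock=30
Op 9: insert a.com -> 10.0.0.4 (expiry=30+19=49). clock=30
Op 10: tick 10 -> clock=40.
Op 11: tick 8 -> clock=48. purged={b.com}
Op 12: tick 9 -> clock=57. purged={a.com}
Op 13: tick 8 -> clock=65.
Op 14: tick 6 -> clock=71.
Op 15: insert a.com -> 10.0.0.5 (expiry=71+8=79). clock=71
Op 16: tick 4 -> clock=75.
Op 17: tick 7 -> clock=82. purged={a.com}
Op 18: tick 11 -> clock=93.
lookup a.com: not in cache (expired or never inserted)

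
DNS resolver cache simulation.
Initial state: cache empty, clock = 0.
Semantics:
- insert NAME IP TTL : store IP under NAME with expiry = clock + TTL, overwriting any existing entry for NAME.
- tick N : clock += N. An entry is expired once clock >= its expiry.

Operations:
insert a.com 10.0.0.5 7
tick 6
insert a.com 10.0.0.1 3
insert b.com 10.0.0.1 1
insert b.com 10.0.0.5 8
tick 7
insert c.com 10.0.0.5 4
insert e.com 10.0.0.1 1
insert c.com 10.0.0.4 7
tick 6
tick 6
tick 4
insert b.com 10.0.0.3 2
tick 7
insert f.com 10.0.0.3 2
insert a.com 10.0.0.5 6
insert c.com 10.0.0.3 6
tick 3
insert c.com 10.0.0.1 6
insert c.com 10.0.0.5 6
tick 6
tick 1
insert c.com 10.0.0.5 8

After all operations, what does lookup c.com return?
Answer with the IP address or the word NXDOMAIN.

Op 1: insert a.com -> 10.0.0.5 (expiry=0+7=7). clock=0
Op 2: tick 6 -> clock=6.
Op 3: insert a.com -> 10.0.0.1 (expiry=6+3=9). clock=6
Op 4: insert b.com -> 10.0.0.1 (expiry=6+1=7). clock=6
Op 5: insert b.com -> 10.0.0.5 (expiry=6+8=14). clock=6
Op 6: tick 7 -> clock=13. purged={a.com}
Op 7: insert c.com -> 10.0.0.5 (expiry=13+4=17). clock=13
Op 8: insert e.com -> 10.0.0.1 (expiry=13+1=14). clock=13
Op 9: insert c.com -> 10.0.0.4 (expiry=13+7=20). clock=13
Op 10: tick 6 -> clock=19. purged={b.com,e.com}
Op 11: tick 6 -> clock=25. purged={c.com}
Op 12: tick 4 -> clock=29.
Op 13: insert b.com -> 10.0.0.3 (expiry=29+2=31). clock=29
Op 14: tick 7 -> clock=36. purged={b.com}
Op 15: insert f.com -> 10.0.0.3 (expiry=36+2=38). clock=36
Op 16: insert a.com -> 10.0.0.5 (expiry=36+6=42). clock=36
Op 17: insert c.com -> 10.0.0.3 (expiry=36+6=42). clock=36
Op 18: tick 3 -> clock=39. purged={f.com}
Op 19: insert c.com -> 10.0.0.1 (expiry=39+6=45). clock=39
Op 20: insert c.com -> 10.0.0.5 (expiry=39+6=45). clock=39
Op 21: tick 6 -> clock=45. purged={a.com,c.com}
Op 22: tick 1 -> clock=46.
Op 23: insert c.com -> 10.0.0.5 (expiry=46+8=54). clock=46
lookup c.com: present, ip=10.0.0.5 expiry=54 > clock=46

Answer: 10.0.0.5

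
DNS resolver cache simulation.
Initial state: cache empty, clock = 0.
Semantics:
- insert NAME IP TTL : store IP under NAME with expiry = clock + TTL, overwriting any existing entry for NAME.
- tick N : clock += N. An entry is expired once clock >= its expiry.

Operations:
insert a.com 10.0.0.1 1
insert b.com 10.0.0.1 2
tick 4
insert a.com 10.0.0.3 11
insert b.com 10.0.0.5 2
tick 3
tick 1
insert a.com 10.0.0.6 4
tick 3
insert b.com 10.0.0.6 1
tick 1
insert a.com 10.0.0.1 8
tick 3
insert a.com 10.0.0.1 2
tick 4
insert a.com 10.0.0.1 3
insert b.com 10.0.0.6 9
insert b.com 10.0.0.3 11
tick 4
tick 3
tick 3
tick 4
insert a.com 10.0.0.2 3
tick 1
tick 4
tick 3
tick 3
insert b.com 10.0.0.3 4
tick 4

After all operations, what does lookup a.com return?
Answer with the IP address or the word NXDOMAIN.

Answer: NXDOMAIN

Derivation:
Op 1: insert a.com -> 10.0.0.1 (expiry=0+1=1). clock=0
Op 2: insert b.com -> 10.0.0.1 (expiry=0+2=2). clock=0
Op 3: tick 4 -> clock=4. purged={a.com,b.com}
Op 4: insert a.com -> 10.0.0.3 (expiry=4+11=15). clock=4
Op 5: insert b.com -> 10.0.0.5 (expiry=4+2=6). clock=4
Op 6: tick 3 -> clock=7. purged={b.com}
Op 7: tick 1 -> clock=8.
Op 8: insert a.com -> 10.0.0.6 (expiry=8+4=12). clock=8
Op 9: tick 3 -> clock=11.
Op 10: insert b.com -> 10.0.0.6 (expiry=11+1=12). clock=11
Op 11: tick 1 -> clock=12. purged={a.com,b.com}
Op 12: insert a.com -> 10.0.0.1 (expiry=12+8=20). clock=12
Op 13: tick 3 -> clock=15.
Op 14: insert a.com -> 10.0.0.1 (expiry=15+2=17). clock=15
Op 15: tick 4 -> clock=19. purged={a.com}
Op 16: insert a.com -> 10.0.0.1 (expiry=19+3=22). clock=19
Op 17: insert b.com -> 10.0.0.6 (expiry=19+9=28). clock=19
Op 18: insert b.com -> 10.0.0.3 (expiry=19+11=30). clock=19
Op 19: tick 4 -> clock=23. purged={a.com}
Op 20: tick 3 -> clock=26.
Op 21: tick 3 -> clock=29.
Op 22: tick 4 -> clock=33. purged={b.com}
Op 23: insert a.com -> 10.0.0.2 (expiry=33+3=36). clock=33
Op 24: tick 1 -> clock=34.
Op 25: tick 4 -> clock=38. purged={a.com}
Op 26: tick 3 -> clock=41.
Op 27: tick 3 -> clock=44.
Op 28: insert b.com -> 10.0.0.3 (expiry=44+4=48). clock=44
Op 29: tick 4 -> clock=48. purged={b.com}
lookup a.com: not in cache (expired or never inserted)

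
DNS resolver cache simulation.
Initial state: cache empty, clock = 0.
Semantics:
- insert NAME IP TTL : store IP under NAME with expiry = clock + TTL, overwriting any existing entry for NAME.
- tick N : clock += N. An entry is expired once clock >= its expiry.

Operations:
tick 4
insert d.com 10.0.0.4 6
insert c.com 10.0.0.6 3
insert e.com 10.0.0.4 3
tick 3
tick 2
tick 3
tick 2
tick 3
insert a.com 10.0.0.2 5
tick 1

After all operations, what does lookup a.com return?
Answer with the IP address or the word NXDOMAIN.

Answer: 10.0.0.2

Derivation:
Op 1: tick 4 -> clock=4.
Op 2: insert d.com -> 10.0.0.4 (expiry=4+6=10). clock=4
Op 3: insert c.com -> 10.0.0.6 (expiry=4+3=7). clock=4
Op 4: insert e.com -> 10.0.0.4 (expiry=4+3=7). clock=4
Op 5: tick 3 -> clock=7. purged={c.com,e.com}
Op 6: tick 2 -> clock=9.
Op 7: tick 3 -> clock=12. purged={d.com}
Op 8: tick 2 -> clock=14.
Op 9: tick 3 -> clock=17.
Op 10: insert a.com -> 10.0.0.2 (expiry=17+5=22). clock=17
Op 11: tick 1 -> clock=18.
lookup a.com: present, ip=10.0.0.2 expiry=22 > clock=18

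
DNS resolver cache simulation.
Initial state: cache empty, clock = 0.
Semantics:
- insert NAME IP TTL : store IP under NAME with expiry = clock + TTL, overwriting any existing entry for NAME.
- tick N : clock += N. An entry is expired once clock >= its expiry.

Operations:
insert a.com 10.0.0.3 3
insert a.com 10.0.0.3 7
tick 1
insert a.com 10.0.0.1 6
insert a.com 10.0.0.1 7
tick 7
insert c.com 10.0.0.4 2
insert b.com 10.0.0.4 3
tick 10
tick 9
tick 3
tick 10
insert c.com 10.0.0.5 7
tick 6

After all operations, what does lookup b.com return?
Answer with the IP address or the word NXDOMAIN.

Answer: NXDOMAIN

Derivation:
Op 1: insert a.com -> 10.0.0.3 (expiry=0+3=3). clock=0
Op 2: insert a.com -> 10.0.0.3 (expiry=0+7=7). clock=0
Op 3: tick 1 -> clock=1.
Op 4: insert a.com -> 10.0.0.1 (expiry=1+6=7). clock=1
Op 5: insert a.com -> 10.0.0.1 (expiry=1+7=8). clock=1
Op 6: tick 7 -> clock=8. purged={a.com}
Op 7: insert c.com -> 10.0.0.4 (expiry=8+2=10). clock=8
Op 8: insert b.com -> 10.0.0.4 (expiry=8+3=11). clock=8
Op 9: tick 10 -> clock=18. purged={b.com,c.com}
Op 10: tick 9 -> clock=27.
Op 11: tick 3 -> clock=30.
Op 12: tick 10 -> clock=40.
Op 13: insert c.com -> 10.0.0.5 (expiry=40+7=47). clock=40
Op 14: tick 6 -> clock=46.
lookup b.com: not in cache (expired or never inserted)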